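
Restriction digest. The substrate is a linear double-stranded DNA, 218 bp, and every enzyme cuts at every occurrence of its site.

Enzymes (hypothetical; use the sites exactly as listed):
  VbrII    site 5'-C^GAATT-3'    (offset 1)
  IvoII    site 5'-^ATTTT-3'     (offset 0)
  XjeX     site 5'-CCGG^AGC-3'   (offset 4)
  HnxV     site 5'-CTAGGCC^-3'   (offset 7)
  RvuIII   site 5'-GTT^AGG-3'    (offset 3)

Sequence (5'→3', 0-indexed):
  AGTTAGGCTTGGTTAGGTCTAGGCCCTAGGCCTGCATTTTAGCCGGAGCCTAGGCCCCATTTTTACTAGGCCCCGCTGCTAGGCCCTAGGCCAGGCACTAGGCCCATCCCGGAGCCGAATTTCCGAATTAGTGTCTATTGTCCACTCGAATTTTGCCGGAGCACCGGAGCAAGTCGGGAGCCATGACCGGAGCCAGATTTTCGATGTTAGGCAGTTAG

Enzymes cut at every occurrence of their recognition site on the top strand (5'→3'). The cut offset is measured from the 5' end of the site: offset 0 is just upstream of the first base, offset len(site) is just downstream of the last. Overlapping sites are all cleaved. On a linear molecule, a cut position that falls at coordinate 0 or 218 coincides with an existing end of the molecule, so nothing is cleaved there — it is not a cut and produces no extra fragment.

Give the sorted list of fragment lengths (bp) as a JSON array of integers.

[2,2,3,4,4,6,7,7,8,8,8,10,10,10,10,11,11,12,12,13,14,23,23]

Per-enzyme occurrences:
  VbrII (CGAATT, off=1): starts [115, 123, 146] → cuts [116, 124, 147]
  IvoII (ATTTT, off=0): starts [35, 58, 149, 196] → cuts [35, 58, 149, 196]
  XjeX (CCGGAGC, off=4): starts [42, 108, 155, 163, 186] → cuts [46, 112, 159, 167, 190]
  HnxV (CTAGGCC, off=7): starts [18, 25, 49, 65, 78, 85, 97] → cuts [25, 32, 56, 72, 85, 92, 104]
  RvuIII (GTTAGG, off=3): starts [1, 11, 205] → cuts [4, 14, 208]

Pooled cuts: [4, 14, 25, 32, 35, 46, 56, 58, 72, 85, 92, 104, 112, 116, 124, 147, 149, 159, 167, 190, 196, 208]

Fragments:
  [0,4): 4 bp
  [4,14): 10 bp
  [14,25): 11 bp
  [25,32): 7 bp
  [32,35): 3 bp
  [35,46): 11 bp
  [46,56): 10 bp
  [56,58): 2 bp
  [58,72): 14 bp
  [72,85): 13 bp
  [85,92): 7 bp
  [92,104): 12 bp
  [104,112): 8 bp
  [112,116): 4 bp
  [116,124): 8 bp
  [124,147): 23 bp
  [147,149): 2 bp
  [149,159): 10 bp
  [159,167): 8 bp
  [167,190): 23 bp
  [190,196): 6 bp
  [196,208): 12 bp
  [208,218): 10 bp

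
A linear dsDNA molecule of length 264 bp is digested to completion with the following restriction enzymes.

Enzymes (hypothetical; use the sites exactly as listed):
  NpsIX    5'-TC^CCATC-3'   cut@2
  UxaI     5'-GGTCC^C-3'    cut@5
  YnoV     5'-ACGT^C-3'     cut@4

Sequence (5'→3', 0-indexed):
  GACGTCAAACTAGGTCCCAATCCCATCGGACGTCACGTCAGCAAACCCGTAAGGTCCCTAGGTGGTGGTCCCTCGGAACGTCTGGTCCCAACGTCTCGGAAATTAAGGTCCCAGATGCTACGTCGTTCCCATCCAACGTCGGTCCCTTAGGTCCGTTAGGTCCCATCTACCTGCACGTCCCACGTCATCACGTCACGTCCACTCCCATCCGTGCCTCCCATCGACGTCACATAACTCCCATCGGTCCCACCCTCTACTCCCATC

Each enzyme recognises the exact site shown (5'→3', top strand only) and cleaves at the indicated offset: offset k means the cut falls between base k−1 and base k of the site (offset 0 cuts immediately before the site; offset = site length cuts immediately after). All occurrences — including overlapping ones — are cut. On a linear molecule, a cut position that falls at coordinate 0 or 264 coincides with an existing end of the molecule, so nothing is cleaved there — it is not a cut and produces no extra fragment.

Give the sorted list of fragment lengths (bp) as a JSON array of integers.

[1,5,5,5,5,5,5,6,6,6,7,7,8,10,10,10,10,11,11,12,12,12,13,14,15,17,17,19]

Per-enzyme occurrences:
  NpsIX (TCCCATC, off=2): starts [20, 126, 160, 202, 215, 235, 257] → cuts [22, 128, 162, 204, 217, 237, 259]
  UxaI (GGTCCC, off=5): starts [12, 52, 66, 83, 106, 140, 158, 242] → cuts [17, 57, 71, 88, 111, 145, 163, 247]
  YnoV (ACGTC, off=4): starts [1, 29, 34, 77, 90, 119, 135, 174, 181, 189, 194, 223] → cuts [5, 33, 38, 81, 94, 123, 139, 178, 185, 193, 198, 227]

All cut coordinates (distinct, sorted): [5, 17, 22, 33, 38, 57, 71, 81, 88, 94, 111, 123, 128, 139, 145, 162, 163, 178, 185, 193, 198, 204, 217, 227, 237, 247, 259]

Fragment lengths:
  [0,5): 5 bp
  [5,17): 12 bp
  [17,22): 5 bp
  [22,33): 11 bp
  [33,38): 5 bp
  [38,57): 19 bp
  [57,71): 14 bp
  [71,81): 10 bp
  [81,88): 7 bp
  [88,94): 6 bp
  [94,111): 17 bp
  [111,123): 12 bp
  [123,128): 5 bp
  [128,139): 11 bp
  [139,145): 6 bp
  [145,162): 17 bp
  [162,163): 1 bp
  [163,178): 15 bp
  [178,185): 7 bp
  [185,193): 8 bp
  [193,198): 5 bp
  [198,204): 6 bp
  [204,217): 13 bp
  [217,227): 10 bp
  [227,237): 10 bp
  [237,247): 10 bp
  [247,259): 12 bp
  [259,264): 5 bp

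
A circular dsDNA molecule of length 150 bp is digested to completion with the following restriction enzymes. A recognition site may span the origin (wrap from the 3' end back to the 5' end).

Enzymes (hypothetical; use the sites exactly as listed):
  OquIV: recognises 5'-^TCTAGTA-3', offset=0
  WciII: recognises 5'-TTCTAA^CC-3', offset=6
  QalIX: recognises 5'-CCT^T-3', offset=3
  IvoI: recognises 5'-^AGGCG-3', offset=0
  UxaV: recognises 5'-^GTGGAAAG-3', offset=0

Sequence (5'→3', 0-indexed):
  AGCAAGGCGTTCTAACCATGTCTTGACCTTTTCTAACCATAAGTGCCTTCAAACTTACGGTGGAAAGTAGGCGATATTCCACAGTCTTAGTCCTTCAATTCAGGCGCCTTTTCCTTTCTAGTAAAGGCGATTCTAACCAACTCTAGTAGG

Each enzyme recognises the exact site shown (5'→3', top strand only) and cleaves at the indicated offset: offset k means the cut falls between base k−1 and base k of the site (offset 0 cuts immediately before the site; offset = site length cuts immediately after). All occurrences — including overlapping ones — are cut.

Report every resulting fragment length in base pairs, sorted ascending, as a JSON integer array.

[1,5,6,7,7,8,8,9,11,11,12,12,13,14,26]

Per-enzyme occurrences:
  OquIV TCTAGTA/0: at [116, 141] ⇒ [116, 141]
  WciII TTCTAACC/6: at [9, 30, 130] ⇒ [15, 36, 136]
  QalIX CCTT/3: at [26, 45, 91, 106, 112] ⇒ [29, 48, 94, 109, 115]
  IvoI AGGCG/0: at [4, 68, 101, 124] ⇒ [4, 68, 101, 124]
  UxaV GTGGAAAG/0: at [59] ⇒ [59]

Pooled cuts: [4, 15, 29, 36, 48, 59, 68, 94, 101, 109, 115, 116, 124, 136, 141]

Fragments:
  4→15: 11 bp
  15→29: 14 bp
  29→36: 7 bp
  36→48: 12 bp
  48→59: 11 bp
  59→68: 9 bp
  68→94: 26 bp
  94→101: 7 bp
  101→109: 8 bp
  109→115: 6 bp
  115→116: 1 bp
  116→124: 8 bp
  124→136: 12 bp
  136→141: 5 bp
  141→4 (wrap): 150-141+4 = 13 bp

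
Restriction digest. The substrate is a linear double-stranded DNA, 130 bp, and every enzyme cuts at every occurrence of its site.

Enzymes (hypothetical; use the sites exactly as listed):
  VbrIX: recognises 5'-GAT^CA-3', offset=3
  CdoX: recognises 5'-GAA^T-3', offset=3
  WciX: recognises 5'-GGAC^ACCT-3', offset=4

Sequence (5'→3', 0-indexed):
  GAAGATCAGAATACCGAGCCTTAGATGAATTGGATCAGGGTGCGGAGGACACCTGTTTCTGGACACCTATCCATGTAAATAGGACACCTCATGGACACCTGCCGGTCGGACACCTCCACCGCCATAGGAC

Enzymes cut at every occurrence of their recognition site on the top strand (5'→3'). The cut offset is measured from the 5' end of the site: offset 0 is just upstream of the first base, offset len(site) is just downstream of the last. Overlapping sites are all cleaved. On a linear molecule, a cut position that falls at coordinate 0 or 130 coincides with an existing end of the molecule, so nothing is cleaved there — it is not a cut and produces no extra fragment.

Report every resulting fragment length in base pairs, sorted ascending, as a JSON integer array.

Scan for sites:
  VbrIX (GATCA, off=3): starts [3, 32] → cuts [6, 35]
  CdoX (GAAT, off=3): starts [8, 26] → cuts [11, 29]
  WciX (GGACACCT, off=4): starts [46, 60, 81, 92, 107] → cuts [50, 64, 85, 96, 111]

Pooled cuts: [6, 11, 29, 35, 50, 64, 85, 96, 111]

Fragment lengths:
  [0,6): 6 bp
  [6,11): 5 bp
  [11,29): 18 bp
  [29,35): 6 bp
  [35,50): 15 bp
  [50,64): 14 bp
  [64,85): 21 bp
  [85,96): 11 bp
  [96,111): 15 bp
  [111,130): 19 bp

[5,6,6,11,14,15,15,18,19,21]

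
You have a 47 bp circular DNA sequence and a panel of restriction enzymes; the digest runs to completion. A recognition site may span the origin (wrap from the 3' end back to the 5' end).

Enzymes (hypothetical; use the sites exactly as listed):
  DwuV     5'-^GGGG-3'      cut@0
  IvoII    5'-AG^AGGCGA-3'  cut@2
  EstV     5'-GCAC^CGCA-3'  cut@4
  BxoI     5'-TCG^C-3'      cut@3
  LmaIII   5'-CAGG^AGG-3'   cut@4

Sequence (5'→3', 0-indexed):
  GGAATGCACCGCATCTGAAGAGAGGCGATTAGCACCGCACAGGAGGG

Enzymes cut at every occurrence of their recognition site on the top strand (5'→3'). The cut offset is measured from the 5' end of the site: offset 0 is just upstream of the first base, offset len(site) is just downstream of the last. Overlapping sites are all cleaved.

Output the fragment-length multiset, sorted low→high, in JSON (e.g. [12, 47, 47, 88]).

[1,1,8,11,13,13]

Site scan:
  DwuV GGGG/0: at [44, 45] ⇒ [44, 45]
  IvoII AGAGGCGA/2: at [20] ⇒ [22]
  EstV GCACCGCA/4: at [5, 31] ⇒ [9, 35]
  BxoI (TCGC, off=3): no sites
  LmaIII CAGGAGG/4: at [39] ⇒ [43]

All cut coordinates (distinct, sorted): [9, 22, 35, 43, 44, 45]

Fragments:
  9→22: 13 bp
  22→35: 13 bp
  35→43: 8 bp
  43→44: 1 bp
  44→45: 1 bp
  45→9 (wrap): 47-45+9 = 11 bp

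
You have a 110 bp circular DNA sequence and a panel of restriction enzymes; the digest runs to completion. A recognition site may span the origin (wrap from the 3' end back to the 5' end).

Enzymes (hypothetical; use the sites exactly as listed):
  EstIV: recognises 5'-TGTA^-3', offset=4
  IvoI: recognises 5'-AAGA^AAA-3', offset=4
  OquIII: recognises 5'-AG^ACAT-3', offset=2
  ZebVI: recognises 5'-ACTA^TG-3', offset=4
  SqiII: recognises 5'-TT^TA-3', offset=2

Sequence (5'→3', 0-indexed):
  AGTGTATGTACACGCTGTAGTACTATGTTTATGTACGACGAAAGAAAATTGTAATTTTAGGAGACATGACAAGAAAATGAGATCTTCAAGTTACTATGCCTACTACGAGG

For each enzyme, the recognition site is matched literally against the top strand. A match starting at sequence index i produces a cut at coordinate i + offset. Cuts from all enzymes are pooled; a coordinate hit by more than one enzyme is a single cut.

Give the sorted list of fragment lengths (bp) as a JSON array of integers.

[4,4,4,6,6,6,8,9,10,11,20,22]

Per-enzyme occurrences:
  EstIV TGTA/4: at [2, 6, 15, 31, 49] ⇒ [6, 10, 19, 35, 53]
  IvoI AAGAAAA/4: at [41, 70] ⇒ [45, 74]
  OquIII AGACAT/2: at [61] ⇒ [63]
  ZebVI ACTATG/4: at [21, 92] ⇒ [25, 96]
  SqiII TTTA/2: at [27, 55] ⇒ [29, 57]

All cut coordinates (distinct, sorted): [6, 10, 19, 25, 29, 35, 45, 53, 57, 63, 74, 96]

Fragment lengths:
  6→10: 4 bp
  10→19: 9 bp
  19→25: 6 bp
  25→29: 4 bp
  29→35: 6 bp
  35→45: 10 bp
  45→53: 8 bp
  53→57: 4 bp
  57→63: 6 bp
  63→74: 11 bp
  74→96: 22 bp
  96→6 (wrap): 110-96+6 = 20 bp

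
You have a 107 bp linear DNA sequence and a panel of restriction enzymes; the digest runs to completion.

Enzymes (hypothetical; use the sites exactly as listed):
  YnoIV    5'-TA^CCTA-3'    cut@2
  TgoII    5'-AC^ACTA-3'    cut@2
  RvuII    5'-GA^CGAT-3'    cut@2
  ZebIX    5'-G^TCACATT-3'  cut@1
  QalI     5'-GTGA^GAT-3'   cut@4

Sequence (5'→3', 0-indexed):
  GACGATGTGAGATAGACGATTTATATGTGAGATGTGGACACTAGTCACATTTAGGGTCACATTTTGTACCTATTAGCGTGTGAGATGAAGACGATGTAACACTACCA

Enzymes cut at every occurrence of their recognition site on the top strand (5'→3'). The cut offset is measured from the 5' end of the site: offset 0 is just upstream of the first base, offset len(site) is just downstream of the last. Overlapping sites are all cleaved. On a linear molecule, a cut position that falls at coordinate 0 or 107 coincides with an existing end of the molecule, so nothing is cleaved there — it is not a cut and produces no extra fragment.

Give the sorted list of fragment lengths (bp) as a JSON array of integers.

Scan for sites:
  YnoIV (TACCTA, off=2): starts [66] → cuts [68]
  TgoII (ACACTA, off=2): starts [37, 98] → cuts [39, 100]
  RvuII (GACGAT, off=2): starts [0, 14, 89] → cuts [2, 16, 91]
  ZebIX (GTCACATT, off=1): starts [43, 55] → cuts [44, 56]
  QalI (GTGAGAT, off=4): starts [6, 26, 79] → cuts [10, 30, 83]

Pooled cuts: [2, 10, 16, 30, 39, 44, 56, 68, 83, 91, 100]

Fragments:
  [0,2): 2 bp
  [2,10): 8 bp
  [10,16): 6 bp
  [16,30): 14 bp
  [30,39): 9 bp
  [39,44): 5 bp
  [44,56): 12 bp
  [56,68): 12 bp
  [68,83): 15 bp
  [83,91): 8 bp
  [91,100): 9 bp
  [100,107): 7 bp

[2,5,6,7,8,8,9,9,12,12,14,15]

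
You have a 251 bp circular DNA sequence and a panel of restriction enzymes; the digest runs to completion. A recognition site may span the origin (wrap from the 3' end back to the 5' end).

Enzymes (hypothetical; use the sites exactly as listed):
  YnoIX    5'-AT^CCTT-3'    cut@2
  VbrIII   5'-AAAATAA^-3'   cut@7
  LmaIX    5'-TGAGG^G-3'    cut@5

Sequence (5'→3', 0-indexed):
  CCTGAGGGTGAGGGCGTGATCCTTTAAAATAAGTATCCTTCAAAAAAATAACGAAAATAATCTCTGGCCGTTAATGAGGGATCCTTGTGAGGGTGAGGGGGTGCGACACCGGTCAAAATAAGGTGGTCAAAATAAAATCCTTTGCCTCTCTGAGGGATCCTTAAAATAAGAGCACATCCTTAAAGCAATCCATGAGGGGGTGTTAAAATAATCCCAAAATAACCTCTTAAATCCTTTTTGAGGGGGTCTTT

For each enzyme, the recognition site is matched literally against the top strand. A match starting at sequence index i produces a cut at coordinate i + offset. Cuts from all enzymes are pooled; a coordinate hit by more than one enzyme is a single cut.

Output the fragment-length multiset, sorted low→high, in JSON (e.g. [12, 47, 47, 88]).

Scan for sites:
  YnoIX ATCCTT/2: at [18, 34, 80, 136, 156, 175, 230] ⇒ [20, 36, 82, 138, 158, 177, 232]
  VbrIII AAAATAA/7: at [25, 44, 53, 114, 128, 162, 204, 215] ⇒ [32, 51, 60, 121, 135, 169, 211, 222]
  LmaIX TGAGGG/5: at [2, 8, 74, 87, 93, 150, 192, 238] ⇒ [7, 13, 79, 92, 98, 155, 197, 243]

Pooled cuts: [7, 13, 20, 32, 36, 51, 60, 79, 82, 92, 98, 121, 135, 138, 155, 158, 169, 177, 197, 211, 222, 232, 243]

Fragment lengths:
  7→13: 6 bp
  13→20: 7 bp
  20→32: 12 bp
  32→36: 4 bp
  36→51: 15 bp
  51→60: 9 bp
  60→79: 19 bp
  79→82: 3 bp
  82→92: 10 bp
  92→98: 6 bp
  98→121: 23 bp
  121→135: 14 bp
  135→138: 3 bp
  138→155: 17 bp
  155→158: 3 bp
  158→169: 11 bp
  169→177: 8 bp
  177→197: 20 bp
  197→211: 14 bp
  211→222: 11 bp
  222→232: 10 bp
  232→243: 11 bp
  243→7 (wrap): 251-243+7 = 15 bp

[3,3,3,4,6,6,7,8,9,10,10,11,11,11,12,14,14,15,15,17,19,20,23]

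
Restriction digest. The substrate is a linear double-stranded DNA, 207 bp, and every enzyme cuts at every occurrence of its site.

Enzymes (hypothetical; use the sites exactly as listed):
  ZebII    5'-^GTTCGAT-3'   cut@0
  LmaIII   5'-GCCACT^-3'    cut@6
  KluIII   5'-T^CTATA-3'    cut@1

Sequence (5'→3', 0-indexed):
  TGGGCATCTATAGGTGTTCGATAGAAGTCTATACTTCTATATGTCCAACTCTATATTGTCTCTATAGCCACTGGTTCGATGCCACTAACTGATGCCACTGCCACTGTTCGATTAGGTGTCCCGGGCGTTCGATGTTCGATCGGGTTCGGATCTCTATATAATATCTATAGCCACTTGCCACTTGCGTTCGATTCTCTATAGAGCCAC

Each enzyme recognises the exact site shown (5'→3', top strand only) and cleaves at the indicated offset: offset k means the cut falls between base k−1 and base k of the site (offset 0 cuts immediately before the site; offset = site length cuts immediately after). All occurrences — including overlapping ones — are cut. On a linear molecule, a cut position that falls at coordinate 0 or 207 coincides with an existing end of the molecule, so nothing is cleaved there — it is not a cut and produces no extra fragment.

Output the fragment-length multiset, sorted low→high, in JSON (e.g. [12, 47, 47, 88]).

Site scan:
  ZebII (GTTCGAT, off=0): starts [15, 73, 105, 126, 133, 185] → cuts [15, 73, 105, 126, 133, 185]
  LmaIII (GCCACT, off=6): starts [66, 80, 93, 99, 169, 176] → cuts [72, 86, 99, 105, 175, 182]
  KluIII (TCTATA, off=1): starts [6, 27, 35, 49, 60, 152, 163, 194] → cuts [7, 28, 36, 50, 61, 153, 164, 195]

All cut coordinates (distinct, sorted): [7, 15, 28, 36, 50, 61, 72, 73, 86, 99, 105, 126, 133, 153, 164, 175, 182, 185, 195]

Fragments:
  [0,7): 7 bp
  [7,15): 8 bp
  [15,28): 13 bp
  [28,36): 8 bp
  [36,50): 14 bp
  [50,61): 11 bp
  [61,72): 11 bp
  [72,73): 1 bp
  [73,86): 13 bp
  [86,99): 13 bp
  [99,105): 6 bp
  [105,126): 21 bp
  [126,133): 7 bp
  [133,153): 20 bp
  [153,164): 11 bp
  [164,175): 11 bp
  [175,182): 7 bp
  [182,185): 3 bp
  [185,195): 10 bp
  [195,207): 12 bp

[1,3,6,7,7,7,8,8,10,11,11,11,11,12,13,13,13,14,20,21]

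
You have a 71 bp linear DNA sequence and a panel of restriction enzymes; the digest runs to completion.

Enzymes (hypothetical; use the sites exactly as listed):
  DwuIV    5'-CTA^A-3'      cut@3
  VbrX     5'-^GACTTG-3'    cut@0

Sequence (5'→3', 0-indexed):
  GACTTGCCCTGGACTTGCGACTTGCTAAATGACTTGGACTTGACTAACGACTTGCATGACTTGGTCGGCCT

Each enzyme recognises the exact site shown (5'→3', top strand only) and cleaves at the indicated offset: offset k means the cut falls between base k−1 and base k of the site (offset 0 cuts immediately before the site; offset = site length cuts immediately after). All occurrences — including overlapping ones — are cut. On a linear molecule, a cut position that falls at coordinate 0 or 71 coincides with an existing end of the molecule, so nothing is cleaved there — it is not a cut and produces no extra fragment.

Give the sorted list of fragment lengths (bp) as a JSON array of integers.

Site scan:
  DwuIV (CTAA, off=3): starts [24, 43] → cuts [27, 46]
  VbrX (GACTTG, off=0): starts [0, 11, 18, 30, 36, 48, 57] → cuts [11, 18, 30, 36, 48, 57] (position 0 is a terminus of the linear molecule — no cut)

Pooled cuts: [11, 18, 27, 30, 36, 46, 48, 57]

Fragment lengths:
  [0,11): 11 bp
  [11,18): 7 bp
  [18,27): 9 bp
  [27,30): 3 bp
  [30,36): 6 bp
  [36,46): 10 bp
  [46,48): 2 bp
  [48,57): 9 bp
  [57,71): 14 bp

[2,3,6,7,9,9,10,11,14]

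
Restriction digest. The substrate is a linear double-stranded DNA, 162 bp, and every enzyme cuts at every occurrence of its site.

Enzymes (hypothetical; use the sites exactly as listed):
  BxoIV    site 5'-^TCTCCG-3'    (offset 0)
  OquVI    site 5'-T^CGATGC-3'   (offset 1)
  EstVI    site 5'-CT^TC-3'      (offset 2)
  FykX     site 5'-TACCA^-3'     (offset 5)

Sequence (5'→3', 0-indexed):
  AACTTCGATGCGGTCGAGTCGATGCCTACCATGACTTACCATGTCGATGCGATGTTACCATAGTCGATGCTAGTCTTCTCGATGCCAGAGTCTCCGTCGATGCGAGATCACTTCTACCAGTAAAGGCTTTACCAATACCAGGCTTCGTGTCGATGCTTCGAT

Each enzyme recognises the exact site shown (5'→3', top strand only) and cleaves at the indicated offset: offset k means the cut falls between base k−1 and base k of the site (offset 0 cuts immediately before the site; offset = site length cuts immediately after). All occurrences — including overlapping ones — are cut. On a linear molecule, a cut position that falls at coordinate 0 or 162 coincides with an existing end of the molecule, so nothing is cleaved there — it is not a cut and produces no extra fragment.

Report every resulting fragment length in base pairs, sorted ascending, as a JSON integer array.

Scan for sites:
  BxoIV (TCTCCG, off=0): starts [90] → cuts [90]
  OquVI (TCGATGC, off=1): starts [4, 18, 43, 63, 78, 96, 149] → cuts [5, 19, 44, 64, 79, 97, 150]
  EstVI (CTTC, off=2): starts [2, 74, 110, 142, 155] → cuts [4, 76, 112, 144, 157]
  FykX (TACCA, off=5): starts [26, 36, 55, 114, 129, 135] → cuts [31, 41, 60, 119, 134, 140]

All cut coordinates (distinct, sorted): [4, 5, 19, 31, 41, 44, 60, 64, 76, 79, 90, 97, 112, 119, 134, 140, 144, 150, 157]

Fragments:
  [0,4): 4 bp
  [4,5): 1 bp
  [5,19): 14 bp
  [19,31): 12 bp
  [31,41): 10 bp
  [41,44): 3 bp
  [44,60): 16 bp
  [60,64): 4 bp
  [64,76): 12 bp
  [76,79): 3 bp
  [79,90): 11 bp
  [90,97): 7 bp
  [97,112): 15 bp
  [112,119): 7 bp
  [119,134): 15 bp
  [134,140): 6 bp
  [140,144): 4 bp
  [144,150): 6 bp
  [150,157): 7 bp
  [157,162): 5 bp

[1,3,3,4,4,4,5,6,6,7,7,7,10,11,12,12,14,15,15,16]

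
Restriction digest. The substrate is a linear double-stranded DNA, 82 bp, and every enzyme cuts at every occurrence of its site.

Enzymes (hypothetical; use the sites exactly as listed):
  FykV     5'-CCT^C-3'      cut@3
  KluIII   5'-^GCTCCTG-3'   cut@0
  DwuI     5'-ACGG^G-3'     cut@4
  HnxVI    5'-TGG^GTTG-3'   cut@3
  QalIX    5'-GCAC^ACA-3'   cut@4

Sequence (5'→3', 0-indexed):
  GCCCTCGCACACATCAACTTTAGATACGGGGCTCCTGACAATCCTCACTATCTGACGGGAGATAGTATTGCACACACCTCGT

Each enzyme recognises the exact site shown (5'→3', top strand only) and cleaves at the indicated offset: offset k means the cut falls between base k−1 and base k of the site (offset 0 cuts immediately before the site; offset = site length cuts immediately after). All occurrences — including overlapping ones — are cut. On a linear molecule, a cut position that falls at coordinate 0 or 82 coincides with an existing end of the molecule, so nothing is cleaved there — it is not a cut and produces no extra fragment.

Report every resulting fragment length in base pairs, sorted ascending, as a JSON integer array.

Scan for sites:
  FykV (CCTC, off=3): starts [2, 42, 76] → cuts [5, 45, 79]
  KluIII (GCTCCTG, off=0): starts [30] → cuts [30]
  DwuI (ACGGG, off=4): starts [25, 54] → cuts [29, 58]
  HnxVI (TGGGTTG, off=3): no sites
  QalIX (GCACACA, off=4): starts [6, 69] → cuts [10, 73]

Pooled cuts: [5, 10, 29, 30, 45, 58, 73, 79]

Fragments:
  [0,5): 5 bp
  [5,10): 5 bp
  [10,29): 19 bp
  [29,30): 1 bp
  [30,45): 15 bp
  [45,58): 13 bp
  [58,73): 15 bp
  [73,79): 6 bp
  [79,82): 3 bp

[1,3,5,5,6,13,15,15,19]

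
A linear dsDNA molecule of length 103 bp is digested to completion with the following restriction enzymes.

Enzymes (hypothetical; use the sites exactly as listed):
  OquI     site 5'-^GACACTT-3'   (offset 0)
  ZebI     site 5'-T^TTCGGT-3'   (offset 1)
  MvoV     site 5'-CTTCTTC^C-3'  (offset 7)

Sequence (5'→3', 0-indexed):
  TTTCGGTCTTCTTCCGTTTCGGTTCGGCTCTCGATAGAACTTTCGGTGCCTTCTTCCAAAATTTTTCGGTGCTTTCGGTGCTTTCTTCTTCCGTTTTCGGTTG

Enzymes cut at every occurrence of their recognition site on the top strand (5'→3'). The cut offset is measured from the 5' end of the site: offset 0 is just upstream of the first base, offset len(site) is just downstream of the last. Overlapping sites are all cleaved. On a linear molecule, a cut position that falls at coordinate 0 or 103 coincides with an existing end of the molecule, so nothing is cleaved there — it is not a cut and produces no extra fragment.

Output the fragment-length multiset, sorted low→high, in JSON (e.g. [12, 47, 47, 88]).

Per-enzyme occurrences:
  OquI (GACACTT, off=0): no sites
  ZebI (TTTCGGT, off=1): starts [0, 16, 40, 63, 72, 94] → cuts [1, 17, 41, 64, 73, 95]
  MvoV (CTTCTTCC, off=7): starts [7, 49, 84] → cuts [14, 56, 91]

Pooled cuts: [1, 14, 17, 41, 56, 64, 73, 91, 95]

Fragments:
  [0,1): 1 bp
  [1,14): 13 bp
  [14,17): 3 bp
  [17,41): 24 bp
  [41,56): 15 bp
  [56,64): 8 bp
  [64,73): 9 bp
  [73,91): 18 bp
  [91,95): 4 bp
  [95,103): 8 bp

[1,3,4,8,8,9,13,15,18,24]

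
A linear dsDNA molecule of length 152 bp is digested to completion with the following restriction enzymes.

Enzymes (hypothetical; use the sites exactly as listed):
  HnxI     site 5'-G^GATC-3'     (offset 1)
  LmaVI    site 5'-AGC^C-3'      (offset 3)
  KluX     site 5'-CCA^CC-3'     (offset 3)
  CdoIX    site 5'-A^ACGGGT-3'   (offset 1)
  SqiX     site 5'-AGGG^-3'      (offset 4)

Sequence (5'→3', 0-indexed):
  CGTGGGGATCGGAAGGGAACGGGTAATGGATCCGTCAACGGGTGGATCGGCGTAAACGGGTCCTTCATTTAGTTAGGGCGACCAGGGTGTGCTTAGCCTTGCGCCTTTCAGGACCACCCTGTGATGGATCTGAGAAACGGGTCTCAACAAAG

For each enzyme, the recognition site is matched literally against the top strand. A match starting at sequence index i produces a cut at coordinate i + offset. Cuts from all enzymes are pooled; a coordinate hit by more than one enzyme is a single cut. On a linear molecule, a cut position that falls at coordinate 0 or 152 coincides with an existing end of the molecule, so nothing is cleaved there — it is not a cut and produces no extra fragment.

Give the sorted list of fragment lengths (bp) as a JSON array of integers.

Site scan:
  HnxI GGATC/1: at [5, 27, 43, 125] ⇒ [6, 28, 44, 126]
  LmaVI AGCC/3: at [94] ⇒ [97]
  KluX CCACC/3: at [113] ⇒ [116]
  CdoIX AACGGGT/1: at [17, 36, 54, 135] ⇒ [18, 37, 55, 136]
  SqiX AGGG/4: at [13, 74, 83] ⇒ [17, 78, 87]

Pooled cuts: [6, 17, 18, 28, 37, 44, 55, 78, 87, 97, 116, 126, 136]

Fragment lengths:
  [0,6): 6 bp
  [6,17): 11 bp
  [17,18): 1 bp
  [18,28): 10 bp
  [28,37): 9 bp
  [37,44): 7 bp
  [44,55): 11 bp
  [55,78): 23 bp
  [78,87): 9 bp
  [87,97): 10 bp
  [97,116): 19 bp
  [116,126): 10 bp
  [126,136): 10 bp
  [136,152): 16 bp

[1,6,7,9,9,10,10,10,10,11,11,16,19,23]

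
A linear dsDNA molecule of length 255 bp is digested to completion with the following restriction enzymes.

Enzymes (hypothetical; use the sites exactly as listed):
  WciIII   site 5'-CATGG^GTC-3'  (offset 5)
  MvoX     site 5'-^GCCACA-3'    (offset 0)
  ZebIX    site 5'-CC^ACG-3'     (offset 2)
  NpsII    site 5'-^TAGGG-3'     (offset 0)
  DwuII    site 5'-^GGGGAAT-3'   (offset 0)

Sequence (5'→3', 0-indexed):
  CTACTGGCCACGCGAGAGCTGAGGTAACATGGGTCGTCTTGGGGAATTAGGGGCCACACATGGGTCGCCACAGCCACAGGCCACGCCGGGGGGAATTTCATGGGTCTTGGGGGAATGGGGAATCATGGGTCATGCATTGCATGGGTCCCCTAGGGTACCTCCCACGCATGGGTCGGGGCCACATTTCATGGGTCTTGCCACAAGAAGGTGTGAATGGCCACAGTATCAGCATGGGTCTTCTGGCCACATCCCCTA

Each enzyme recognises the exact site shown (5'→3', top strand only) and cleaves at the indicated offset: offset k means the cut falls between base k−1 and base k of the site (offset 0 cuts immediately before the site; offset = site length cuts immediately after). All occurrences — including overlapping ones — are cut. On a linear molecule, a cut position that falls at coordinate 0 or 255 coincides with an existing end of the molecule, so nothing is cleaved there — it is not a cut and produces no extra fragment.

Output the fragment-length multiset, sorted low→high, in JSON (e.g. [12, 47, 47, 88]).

[3,5,5,6,6,6,6,7,7,7,8,8,8,9,10,11,12,13,13,14,14,16,18,20,23]

Scan for sites:
  WciIII (CATGGGTC, off=5): starts [27, 58, 98, 123, 139, 166, 186, 229] → cuts [32, 63, 103, 128, 144, 171, 191, 234]
  MvoX (GCCACA, off=0): starts [52, 66, 72, 177, 196, 216, 242] → cuts [52, 66, 72, 177, 196, 216, 242]
  ZebIX (CCACG, off=2): starts [7, 80, 161] → cuts [9, 82, 163]
  NpsII (TAGGG, off=0): starts [47, 150] → cuts [47, 150]
  DwuII (GGGGAAT, off=0): starts [40, 89, 109, 116] → cuts [40, 89, 109, 116]

Pooled cuts: [9, 32, 40, 47, 52, 63, 66, 72, 82, 89, 103, 109, 116, 128, 144, 150, 163, 171, 177, 191, 196, 216, 234, 242]

Fragments:
  [0,9): 9 bp
  [9,32): 23 bp
  [32,40): 8 bp
  [40,47): 7 bp
  [47,52): 5 bp
  [52,63): 11 bp
  [63,66): 3 bp
  [66,72): 6 bp
  [72,82): 10 bp
  [82,89): 7 bp
  [89,103): 14 bp
  [103,109): 6 bp
  [109,116): 7 bp
  [116,128): 12 bp
  [128,144): 16 bp
  [144,150): 6 bp
  [150,163): 13 bp
  [163,171): 8 bp
  [171,177): 6 bp
  [177,191): 14 bp
  [191,196): 5 bp
  [196,216): 20 bp
  [216,234): 18 bp
  [234,242): 8 bp
  [242,255): 13 bp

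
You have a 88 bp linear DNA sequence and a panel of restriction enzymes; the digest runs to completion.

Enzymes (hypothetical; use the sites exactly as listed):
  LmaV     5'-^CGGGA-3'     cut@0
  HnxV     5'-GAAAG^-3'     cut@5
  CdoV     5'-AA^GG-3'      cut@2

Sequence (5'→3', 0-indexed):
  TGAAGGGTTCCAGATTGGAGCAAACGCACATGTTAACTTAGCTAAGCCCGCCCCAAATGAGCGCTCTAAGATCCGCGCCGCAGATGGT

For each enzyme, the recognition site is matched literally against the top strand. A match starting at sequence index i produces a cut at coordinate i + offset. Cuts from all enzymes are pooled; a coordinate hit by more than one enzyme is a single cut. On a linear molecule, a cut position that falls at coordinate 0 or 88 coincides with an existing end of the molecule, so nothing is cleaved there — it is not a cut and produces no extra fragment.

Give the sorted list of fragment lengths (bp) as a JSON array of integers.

[4,84]

Scan for sites:
  LmaV (CGGGA, off=0): no sites
  HnxV (GAAAG, off=5): no sites
  CdoV (AAGG, off=2): starts [2] → cuts [4]

Pooled cuts: [4]

Fragment lengths:
  [0,4): 4 bp
  [4,88): 84 bp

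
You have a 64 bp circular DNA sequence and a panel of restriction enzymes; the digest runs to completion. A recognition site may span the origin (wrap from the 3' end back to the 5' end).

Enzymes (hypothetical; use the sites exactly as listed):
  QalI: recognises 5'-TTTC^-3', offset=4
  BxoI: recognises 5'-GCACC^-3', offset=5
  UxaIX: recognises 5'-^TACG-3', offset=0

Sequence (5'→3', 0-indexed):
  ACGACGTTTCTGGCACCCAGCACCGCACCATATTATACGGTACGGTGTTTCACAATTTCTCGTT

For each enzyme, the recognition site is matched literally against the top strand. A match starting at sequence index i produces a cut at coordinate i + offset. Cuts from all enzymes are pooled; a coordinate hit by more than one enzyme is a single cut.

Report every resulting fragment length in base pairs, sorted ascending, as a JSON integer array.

Site scan:
  QalI TTTC/4: at [6, 47, 55] ⇒ [10, 51, 59]
  BxoI GCACC/5: at [12, 19, 24] ⇒ [17, 24, 29]
  UxaIX TACG/0: at [35, 40, 63] ⇒ [35, 40, 63]

Pooled cuts: [10, 17, 24, 29, 35, 40, 51, 59, 63]

Fragment lengths:
  10→17: 7 bp
  17→24: 7 bp
  24→29: 5 bp
  29→35: 6 bp
  35→40: 5 bp
  40→51: 11 bp
  51→59: 8 bp
  59→63: 4 bp
  63→10 (wrap): 64-63+10 = 11 bp

[4,5,5,6,7,7,8,11,11]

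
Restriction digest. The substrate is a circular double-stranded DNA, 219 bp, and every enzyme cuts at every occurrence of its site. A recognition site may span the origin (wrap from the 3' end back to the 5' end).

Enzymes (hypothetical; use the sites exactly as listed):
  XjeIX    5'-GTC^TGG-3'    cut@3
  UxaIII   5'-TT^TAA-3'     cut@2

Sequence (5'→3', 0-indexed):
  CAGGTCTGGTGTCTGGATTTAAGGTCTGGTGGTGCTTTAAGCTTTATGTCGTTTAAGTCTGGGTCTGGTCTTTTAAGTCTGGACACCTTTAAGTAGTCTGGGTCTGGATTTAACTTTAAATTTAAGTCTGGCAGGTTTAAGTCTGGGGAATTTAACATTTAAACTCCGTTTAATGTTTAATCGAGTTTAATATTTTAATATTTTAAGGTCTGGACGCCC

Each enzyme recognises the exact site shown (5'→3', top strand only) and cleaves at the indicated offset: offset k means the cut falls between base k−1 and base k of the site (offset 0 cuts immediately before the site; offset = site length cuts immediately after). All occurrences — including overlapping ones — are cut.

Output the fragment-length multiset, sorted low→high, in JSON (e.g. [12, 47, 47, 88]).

[6,6,6,6,6,6,6,6,6,6,7,7,7,7,7,8,8,8,9,9,9,10,10,11,11,15,16]

Per-enzyme occurrences:
  XjeIX (GTCTGG, off=3): starts [3, 10, 23, 56, 62, 76, 95, 101, 125, 140, 207] → cuts [6, 13, 26, 59, 65, 79, 98, 104, 128, 143, 210]
  UxaIII (TTTAA, off=2): starts [17, 35, 51, 71, 87, 108, 114, 120, 135, 150, 157, 168, 175, 185, 193, 201] → cuts [19, 37, 53, 73, 89, 110, 116, 122, 137, 152, 159, 170, 177, 187, 195, 203]

Pooled cuts: [6, 13, 19, 26, 37, 53, 59, 65, 73, 79, 89, 98, 104, 110, 116, 122, 128, 137, 143, 152, 159, 170, 177, 187, 195, 203, 210]

Fragments:
  6→13: 7 bp
  13→19: 6 bp
  19→26: 7 bp
  26→37: 11 bp
  37→53: 16 bp
  53→59: 6 bp
  59→65: 6 bp
  65→73: 8 bp
  73→79: 6 bp
  79→89: 10 bp
  89→98: 9 bp
  98→104: 6 bp
  104→110: 6 bp
  110→116: 6 bp
  116→122: 6 bp
  122→128: 6 bp
  128→137: 9 bp
  137→143: 6 bp
  143→152: 9 bp
  152→159: 7 bp
  159→170: 11 bp
  170→177: 7 bp
  177→187: 10 bp
  187→195: 8 bp
  195→203: 8 bp
  203→210: 7 bp
  210→6 (wrap): 219-210+6 = 15 bp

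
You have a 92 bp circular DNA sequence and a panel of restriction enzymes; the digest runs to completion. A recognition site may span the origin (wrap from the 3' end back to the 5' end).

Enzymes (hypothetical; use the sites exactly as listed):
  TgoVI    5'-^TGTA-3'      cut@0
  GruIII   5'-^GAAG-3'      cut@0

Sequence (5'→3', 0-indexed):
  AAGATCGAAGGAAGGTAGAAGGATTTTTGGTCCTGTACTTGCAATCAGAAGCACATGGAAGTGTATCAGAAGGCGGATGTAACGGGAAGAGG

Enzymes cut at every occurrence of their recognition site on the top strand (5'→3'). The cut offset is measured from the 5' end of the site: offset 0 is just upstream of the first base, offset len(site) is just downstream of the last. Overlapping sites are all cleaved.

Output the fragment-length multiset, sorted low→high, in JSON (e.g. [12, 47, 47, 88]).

Per-enzyme occurrences:
  TgoVI (TGTA, off=0): starts [33, 61, 77] → cuts [33, 61, 77]
  GruIII (GAAG, off=0): starts [6, 10, 17, 47, 57, 68, 85, 91] → cuts [6, 10, 17, 47, 57, 68, 85, 91]

All cut coordinates (distinct, sorted): [6, 10, 17, 33, 47, 57, 61, 68, 77, 85, 91]

Fragments:
  6→10: 4 bp
  10→17: 7 bp
  17→33: 16 bp
  33→47: 14 bp
  47→57: 10 bp
  57→61: 4 bp
  61→68: 7 bp
  68→77: 9 bp
  77→85: 8 bp
  85→91: 6 bp
  91→6 (wrap): 92-91+6 = 7 bp

[4,4,6,7,7,7,8,9,10,14,16]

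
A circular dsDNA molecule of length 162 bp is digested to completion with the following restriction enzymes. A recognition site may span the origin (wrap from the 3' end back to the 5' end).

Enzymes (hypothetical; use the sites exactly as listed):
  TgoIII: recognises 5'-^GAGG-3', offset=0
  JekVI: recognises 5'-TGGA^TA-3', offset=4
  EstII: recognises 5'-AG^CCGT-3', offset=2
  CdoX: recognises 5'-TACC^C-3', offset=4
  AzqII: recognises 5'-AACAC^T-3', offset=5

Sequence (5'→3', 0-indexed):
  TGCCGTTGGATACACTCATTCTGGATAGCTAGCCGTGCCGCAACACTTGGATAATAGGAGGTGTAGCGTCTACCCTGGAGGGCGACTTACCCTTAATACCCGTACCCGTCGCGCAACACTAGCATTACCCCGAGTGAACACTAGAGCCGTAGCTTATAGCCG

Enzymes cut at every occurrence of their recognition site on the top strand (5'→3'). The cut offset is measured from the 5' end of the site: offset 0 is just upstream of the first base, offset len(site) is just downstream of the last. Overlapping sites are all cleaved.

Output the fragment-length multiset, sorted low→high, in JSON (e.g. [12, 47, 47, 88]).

Per-enzyme occurrences:
  TgoIII (GAGG, off=0): starts [57, 77] → cuts [57, 77]
  JekVI (TGGATA, off=4): starts [6, 21, 47] → cuts [10, 25, 51]
  EstII (AGCCGT, off=2): starts [30, 144, 157] → cuts [32, 146, 159]
  CdoX (TACCC, off=4): starts [70, 87, 96, 102, 125] → cuts [74, 91, 100, 106, 129]
  AzqII (AACACT, off=5): starts [41, 114, 136] → cuts [46, 119, 141]

All cut coordinates (distinct, sorted): [10, 25, 32, 46, 51, 57, 74, 77, 91, 100, 106, 119, 129, 141, 146, 159]

Fragments:
  10→25: 15 bp
  25→32: 7 bp
  32→46: 14 bp
  46→51: 5 bp
  51→57: 6 bp
  57→74: 17 bp
  74→77: 3 bp
  77→91: 14 bp
  91→100: 9 bp
  100→106: 6 bp
  106→119: 13 bp
  119→129: 10 bp
  129→141: 12 bp
  141→146: 5 bp
  146→159: 13 bp
  159→10 (wrap): 162-159+10 = 13 bp

[3,5,5,6,6,7,9,10,12,13,13,13,14,14,15,17]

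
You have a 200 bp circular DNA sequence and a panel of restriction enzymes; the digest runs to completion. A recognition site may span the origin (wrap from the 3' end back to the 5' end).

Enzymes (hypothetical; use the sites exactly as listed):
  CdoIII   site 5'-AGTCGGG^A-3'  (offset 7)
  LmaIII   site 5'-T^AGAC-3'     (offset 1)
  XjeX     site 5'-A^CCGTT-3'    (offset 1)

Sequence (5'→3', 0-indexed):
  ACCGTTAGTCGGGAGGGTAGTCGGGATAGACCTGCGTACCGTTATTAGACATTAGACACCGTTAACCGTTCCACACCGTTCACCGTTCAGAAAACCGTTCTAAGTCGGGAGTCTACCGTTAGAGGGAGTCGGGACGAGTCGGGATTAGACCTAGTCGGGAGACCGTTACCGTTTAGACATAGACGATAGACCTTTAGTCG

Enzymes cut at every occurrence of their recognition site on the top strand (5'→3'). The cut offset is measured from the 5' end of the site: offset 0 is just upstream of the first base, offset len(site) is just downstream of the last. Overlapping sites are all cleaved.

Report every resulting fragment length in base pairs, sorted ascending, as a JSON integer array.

Per-enzyme occurrences:
  CdoIII AGTCGGGA/7: at [6, 18, 102, 126, 136, 152] ⇒ [13, 25, 109, 133, 143, 159]
  LmaIII TAGAC/1: at [26, 45, 52, 145, 173, 179, 186] ⇒ [27, 46, 53, 146, 174, 180, 187]
  XjeX ACCGTT/1: at [0, 37, 57, 64, 74, 81, 93, 114, 161, 167] ⇒ [1, 38, 58, 65, 75, 82, 94, 115, 162, 168]

Pooled cuts: [1, 13, 25, 27, 38, 46, 53, 58, 65, 75, 82, 94, 109, 115, 133, 143, 146, 159, 162, 168, 174, 180, 187]

Fragments:
  1→13: 12 bp
  13→25: 12 bp
  25→27: 2 bp
  27→38: 11 bp
  38→46: 8 bp
  46→53: 7 bp
  53→58: 5 bp
  58→65: 7 bp
  65→75: 10 bp
  75→82: 7 bp
  82→94: 12 bp
  94→109: 15 bp
  109→115: 6 bp
  115→133: 18 bp
  133→143: 10 bp
  143→146: 3 bp
  146→159: 13 bp
  159→162: 3 bp
  162→168: 6 bp
  168→174: 6 bp
  174→180: 6 bp
  180→187: 7 bp
  187→1 (wrap): 200-187+1 = 14 bp

[2,3,3,5,6,6,6,6,7,7,7,7,8,10,10,11,12,12,12,13,14,15,18]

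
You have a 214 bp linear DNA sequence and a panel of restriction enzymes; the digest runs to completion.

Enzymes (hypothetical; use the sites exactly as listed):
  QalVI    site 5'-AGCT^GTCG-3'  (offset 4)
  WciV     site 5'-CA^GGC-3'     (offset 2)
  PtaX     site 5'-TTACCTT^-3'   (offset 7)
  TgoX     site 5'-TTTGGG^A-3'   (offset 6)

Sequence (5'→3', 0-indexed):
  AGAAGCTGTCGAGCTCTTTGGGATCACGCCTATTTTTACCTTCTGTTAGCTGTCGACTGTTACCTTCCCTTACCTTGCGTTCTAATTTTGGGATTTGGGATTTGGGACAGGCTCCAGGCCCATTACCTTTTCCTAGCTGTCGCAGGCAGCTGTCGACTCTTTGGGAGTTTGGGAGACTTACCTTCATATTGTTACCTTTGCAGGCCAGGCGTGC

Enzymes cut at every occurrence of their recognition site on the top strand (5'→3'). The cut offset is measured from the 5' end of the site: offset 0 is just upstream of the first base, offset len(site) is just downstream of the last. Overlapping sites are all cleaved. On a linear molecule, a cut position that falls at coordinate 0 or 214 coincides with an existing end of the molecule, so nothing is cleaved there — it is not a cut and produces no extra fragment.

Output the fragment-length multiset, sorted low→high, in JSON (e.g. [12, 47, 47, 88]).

Per-enzyme occurrences:
  QalVI (AGCTGTCG, off=4): starts [3, 47, 134, 147] → cuts [7, 51, 138, 151]
  WciV (CAGGC, off=2): starts [107, 114, 142, 200, 205] → cuts [109, 116, 144, 202, 207]
  PtaX (TTACCTT, off=7): starts [35, 59, 69, 122, 177, 191] → cuts [42, 66, 76, 129, 184, 198]
  TgoX (TTTGGGA, off=6): starts [16, 86, 93, 100, 159, 167] → cuts [22, 92, 99, 106, 165, 173]

Pooled cuts: [7, 22, 42, 51, 66, 76, 92, 99, 106, 109, 116, 129, 138, 144, 151, 165, 173, 184, 198, 202, 207]

Fragment lengths:
  [0,7): 7 bp
  [7,22): 15 bp
  [22,42): 20 bp
  [42,51): 9 bp
  [51,66): 15 bp
  [66,76): 10 bp
  [76,92): 16 bp
  [92,99): 7 bp
  [99,106): 7 bp
  [106,109): 3 bp
  [109,116): 7 bp
  [116,129): 13 bp
  [129,138): 9 bp
  [138,144): 6 bp
  [144,151): 7 bp
  [151,165): 14 bp
  [165,173): 8 bp
  [173,184): 11 bp
  [184,198): 14 bp
  [198,202): 4 bp
  [202,207): 5 bp
  [207,214): 7 bp

[3,4,5,6,7,7,7,7,7,7,8,9,9,10,11,13,14,14,15,15,16,20]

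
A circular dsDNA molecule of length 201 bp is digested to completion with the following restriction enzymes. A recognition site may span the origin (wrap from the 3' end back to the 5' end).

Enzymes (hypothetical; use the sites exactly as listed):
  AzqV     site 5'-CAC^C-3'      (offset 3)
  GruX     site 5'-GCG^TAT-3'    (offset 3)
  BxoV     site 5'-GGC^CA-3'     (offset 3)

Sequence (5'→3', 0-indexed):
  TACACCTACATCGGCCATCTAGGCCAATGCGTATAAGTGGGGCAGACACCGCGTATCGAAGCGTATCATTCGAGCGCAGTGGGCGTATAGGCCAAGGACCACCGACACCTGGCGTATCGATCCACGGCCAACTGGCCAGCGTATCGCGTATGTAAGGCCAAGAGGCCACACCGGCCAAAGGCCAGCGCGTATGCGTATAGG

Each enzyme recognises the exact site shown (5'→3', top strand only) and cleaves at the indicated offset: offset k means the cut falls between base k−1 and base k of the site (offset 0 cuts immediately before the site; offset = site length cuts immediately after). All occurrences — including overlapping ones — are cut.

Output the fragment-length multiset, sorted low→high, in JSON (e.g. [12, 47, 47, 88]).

Scan for sites:
  AzqV (CACC, off=3): starts [2, 46, 99, 105, 168] → cuts [5, 49, 102, 108, 171]
  GruX (GCGTAT, off=3): starts [28, 50, 60, 82, 111, 138, 145, 186, 192] → cuts [31, 53, 63, 85, 114, 141, 148, 189, 195]
  BxoV (GGCCA, off=3): starts [12, 21, 89, 125, 133, 155, 163, 172, 179] → cuts [15, 24, 92, 128, 136, 158, 166, 175, 182]

All cut coordinates (distinct, sorted): [5, 15, 24, 31, 49, 53, 63, 85, 92, 102, 108, 114, 128, 136, 141, 148, 158, 166, 171, 175, 182, 189, 195]

Fragment lengths:
  5→15: 10 bp
  15→24: 9 bp
  24→31: 7 bp
  31→49: 18 bp
  49→53: 4 bp
  53→63: 10 bp
  63→85: 22 bp
  85→92: 7 bp
  92→102: 10 bp
  102→108: 6 bp
  108→114: 6 bp
  114→128: 14 bp
  128→136: 8 bp
  136→141: 5 bp
  141→148: 7 bp
  148→158: 10 bp
  158→166: 8 bp
  166→171: 5 bp
  171→175: 4 bp
  175→182: 7 bp
  182→189: 7 bp
  189→195: 6 bp
  195→5 (wrap): 201-195+5 = 11 bp

[4,4,5,5,6,6,6,7,7,7,7,7,8,8,9,10,10,10,10,11,14,18,22]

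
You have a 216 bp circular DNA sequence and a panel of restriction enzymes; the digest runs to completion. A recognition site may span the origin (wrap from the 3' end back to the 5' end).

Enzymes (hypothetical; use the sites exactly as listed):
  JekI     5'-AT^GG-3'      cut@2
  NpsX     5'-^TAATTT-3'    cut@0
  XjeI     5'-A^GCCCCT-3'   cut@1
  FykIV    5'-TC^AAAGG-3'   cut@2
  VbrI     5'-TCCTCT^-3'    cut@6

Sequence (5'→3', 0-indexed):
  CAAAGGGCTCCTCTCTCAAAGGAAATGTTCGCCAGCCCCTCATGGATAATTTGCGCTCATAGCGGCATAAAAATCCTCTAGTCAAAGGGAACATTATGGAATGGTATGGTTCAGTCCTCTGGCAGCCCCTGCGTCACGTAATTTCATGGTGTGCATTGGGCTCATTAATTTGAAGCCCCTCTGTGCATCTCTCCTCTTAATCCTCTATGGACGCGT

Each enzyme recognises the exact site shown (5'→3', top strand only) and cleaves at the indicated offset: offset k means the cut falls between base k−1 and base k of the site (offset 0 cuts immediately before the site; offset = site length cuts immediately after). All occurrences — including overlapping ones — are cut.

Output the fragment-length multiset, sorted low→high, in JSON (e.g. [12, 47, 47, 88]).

Scan for sites:
  JekI ATGG/2: at [41, 95, 100, 105, 145, 206] ⇒ [43, 97, 102, 107, 147, 208]
  NpsX TAATTT/0: at [46, 138, 165] ⇒ [46, 138, 165]
  XjeI AGCCCCT/1: at [33, 123, 173] ⇒ [34, 124, 174]
  FykIV TCAAAGG/2: at [15, 81, 215] ⇒ [1, 17, 83]
  VbrI TCCTCT/6: at [8, 73, 114, 191, 200] ⇒ [14, 79, 120, 197, 206]

All cut coordinates (distinct, sorted): [1, 14, 17, 34, 43, 46, 79, 83, 97, 102, 107, 120, 124, 138, 147, 165, 174, 197, 206, 208]

Fragment lengths:
  1→14: 13 bp
  14→17: 3 bp
  17→34: 17 bp
  34→43: 9 bp
  43→46: 3 bp
  46→79: 33 bp
  79→83: 4 bp
  83→97: 14 bp
  97→102: 5 bp
  102→107: 5 bp
  107→120: 13 bp
  120→124: 4 bp
  124→138: 14 bp
  138→147: 9 bp
  147→165: 18 bp
  165→174: 9 bp
  174→197: 23 bp
  197→206: 9 bp
  206→208: 2 bp
  208→1 (wrap): 216-208+1 = 9 bp

[2,3,3,4,4,5,5,9,9,9,9,9,13,13,14,14,17,18,23,33]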